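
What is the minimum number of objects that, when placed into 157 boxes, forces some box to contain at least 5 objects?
n = (5 − 1)·157 + 1 = 629

By the generalised pigeonhole principle, to guarantee some box contains ≥ r objects we need more than (r − 1) · k objects total. Threshold: n = (r − 1) · k + 1. With r = 5 and k = 157: n = 4 · 157 + 1 = 628 + 1 = 629. For n = 628 = 4 · 157, we can put exactly 4 objects in every box, avoiding 5 in any single one — so 629 is tight.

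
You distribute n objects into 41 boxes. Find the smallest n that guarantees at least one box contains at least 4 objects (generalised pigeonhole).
n = (4 − 1)·41 + 1 = 124

By the generalised pigeonhole principle, to guarantee some box contains ≥ r objects we need more than (r − 1) · k objects total. Threshold: n = (r − 1) · k + 1. With r = 4 and k = 41: n = 3 · 41 + 1 = 123 + 1 = 124. For n = 123 = 3 · 41, we can put exactly 3 objects in every box, avoiding 4 in any single one — so 124 is tight.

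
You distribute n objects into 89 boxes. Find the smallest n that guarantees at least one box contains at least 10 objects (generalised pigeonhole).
n = (10 − 1)·89 + 1 = 802

By the generalised pigeonhole principle, to guarantee some box contains ≥ r objects we need more than (r − 1) · k objects total. Threshold: n = (r − 1) · k + 1. With r = 10 and k = 89: n = 9 · 89 + 1 = 801 + 1 = 802. For n = 801 = 9 · 89, we can put exactly 9 objects in every box, avoiding 10 in any single one — so 802 is tight.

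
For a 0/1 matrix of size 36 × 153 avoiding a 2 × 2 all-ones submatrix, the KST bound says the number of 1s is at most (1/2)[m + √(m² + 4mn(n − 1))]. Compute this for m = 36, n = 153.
z(36, 153; 2, 2) ≤ (1/2)[36 + √(36² + 4·36·153·152)] = (1/2)[36 + √3350160] = 933.1721

Kővári–Sós–Turán: let r_1, ..., r_36 be the row sums and z = Σ r_i the total number of 1s. Each pair of columns can share at most one row with both entries 1 (else a 2×2 all-ones block appears), so Σ_i C(r_i, 2) ≤ C(153, 2) = 11628. By convexity Σ_i C(r_i, 2) ≥ 36·C(z/36, 2) = z(z − 36)/(2·36), giving z² − 36z − 36·153·152 ≤ 0 and hence z ≤ (1/2)[36 + √(1296 + 4·837216)] = (1/2)[36 + √3350160] ≈ (1/2)(36 + 1830.3442) = 933.1721.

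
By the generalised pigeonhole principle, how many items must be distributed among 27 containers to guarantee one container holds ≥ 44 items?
n = (44 − 1)·27 + 1 = 1162

By the generalised pigeonhole principle, to guarantee some box contains ≥ r objects we need more than (r − 1) · k objects total. Threshold: n = (r − 1) · k + 1. With r = 44 and k = 27: n = 43 · 27 + 1 = 1161 + 1 = 1162. For n = 1161 = 43 · 27, we can put exactly 43 objects in every box, avoiding 44 in any single one — so 1162 is tight.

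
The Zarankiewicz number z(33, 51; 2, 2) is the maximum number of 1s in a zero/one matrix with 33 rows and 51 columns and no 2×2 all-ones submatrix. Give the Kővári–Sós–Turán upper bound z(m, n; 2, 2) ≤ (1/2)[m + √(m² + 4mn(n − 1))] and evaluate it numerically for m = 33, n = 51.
z(33, 51; 2, 2) ≤ (1/2)[33 + √(33² + 4·33·51·50)] = (1/2)[33 + √337689] = 307.0551

Kővári–Sós–Turán: let r_1, ..., r_33 be the row sums and z = Σ r_i the total number of 1s. Each pair of columns can share at most one row with both entries 1 (else a 2×2 all-ones block appears), so Σ_i C(r_i, 2) ≤ C(51, 2) = 1275. By convexity Σ_i C(r_i, 2) ≥ 33·C(z/33, 2) = z(z − 33)/(2·33), giving z² − 33z − 33·51·50 ≤ 0 and hence z ≤ (1/2)[33 + √(1089 + 4·84150)] = (1/2)[33 + √337689] ≈ (1/2)(33 + 581.1101) = 307.0551.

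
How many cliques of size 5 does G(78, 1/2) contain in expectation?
E[# K_5] = C(78, 5) · (1/2)^C(5, 2) = 21111090 / 2^10 = 10555545/512 ≈ 20616.298828

For each 5-subset S of vertices (there are C(78, 5) = 21111090 such S), let X_S = 1 if S induces a K_5 (all C(5, 2) = 10 edges present). Then P(X_S = 1) = (1/2)^10 = 1/1024. By linearity of expectation, E[# K_5] = C(78, 5) · (1/2)^10 = 21111090 / 1024 = 10555545/512 ≈ 20616.298828.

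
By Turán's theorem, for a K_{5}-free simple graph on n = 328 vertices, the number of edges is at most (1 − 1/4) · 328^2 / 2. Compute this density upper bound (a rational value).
Turán density bound = (3/4) · 328^2/2 = 40344

Turán's theorem: ex(n, K_{r+1}) is achieved by the complete r-partite Turán graph T(n, r) with parts as balanced as possible, and is at most (1 − 1/r) · n^2/2. For r = 4, n = 328: the density bound is (3/4) · 107584/2 = 40344. Since 4 ∣ 328, the Turán graph T(328, 4) has parts of equal size 82, and its edge count e(T(328, 4)) = 40344 attains the density bound exactly.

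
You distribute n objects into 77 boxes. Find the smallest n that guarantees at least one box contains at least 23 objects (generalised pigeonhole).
n = (23 − 1)·77 + 1 = 1695

By the generalised pigeonhole principle, to guarantee some box contains ≥ r objects we need more than (r − 1) · k objects total. Threshold: n = (r − 1) · k + 1. With r = 23 and k = 77: n = 22 · 77 + 1 = 1694 + 1 = 1695. For n = 1694 = 22 · 77, we can put exactly 22 objects in every box, avoiding 23 in any single one — so 1695 is tight.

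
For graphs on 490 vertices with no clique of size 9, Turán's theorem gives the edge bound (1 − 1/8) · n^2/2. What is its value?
Turán density bound = (7/8) · 490^2/2 = 420175/4 ≈ 105043.75

Turán's theorem: ex(n, K_{r+1}) is achieved by the complete r-partite Turán graph T(n, r) with parts as balanced as possible, and is at most (1 − 1/r) · n^2/2. For r = 8, n = 490: the density bound is (7/8) · 240100/2 = 420175/4 ≈ 105043.75. The integer-valued extremum is e(T(490, 8)) = 105043, which is strictly less than the density bound 420175/4 since 8 ∤ 490 (the parts of T(490, 8) cannot all be equal).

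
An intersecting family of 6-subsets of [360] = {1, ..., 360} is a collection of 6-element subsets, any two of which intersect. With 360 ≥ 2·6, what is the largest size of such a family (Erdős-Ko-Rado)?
max |F| = C(359, 5) = 48321765821

Erdős-Ko-Rado (1961): when n ≥ 2k, max |F| = C(n−1, k−1). The bound is attained by the star {A : i ∈ A} for any fixed i ∈ [n]. Here C(360−1, 6−1) = C(359, 5) = 48321765821.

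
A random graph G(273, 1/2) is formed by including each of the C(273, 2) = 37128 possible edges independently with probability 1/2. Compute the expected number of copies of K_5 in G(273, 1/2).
E[# K_5] = C(273, 5) · (1/2)^C(5, 2) = 12179673324 / 2^10 = 3044918331/256 ≈ 11894212.230469

For each 5-subset S of vertices (there are C(273, 5) = 12179673324 such S), let X_S = 1 if S induces a K_5 (all C(5, 2) = 10 edges present). Then P(X_S = 1) = (1/2)^10 = 1/1024. By linearity of expectation, E[# K_5] = C(273, 5) · (1/2)^10 = 12179673324 / 1024 = 3044918331/256 ≈ 11894212.230469.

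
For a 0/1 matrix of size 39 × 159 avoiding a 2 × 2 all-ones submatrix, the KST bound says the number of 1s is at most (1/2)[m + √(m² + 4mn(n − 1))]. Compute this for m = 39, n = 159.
z(39, 159; 2, 2) ≤ (1/2)[39 + √(39² + 4·39·159·158)] = (1/2)[39 + √3920553] = 1009.5193

Kővári–Sós–Turán: let r_1, ..., r_39 be the row sums and z = Σ r_i the total number of 1s. Each pair of columns can share at most one row with both entries 1 (else a 2×2 all-ones block appears), so Σ_i C(r_i, 2) ≤ C(159, 2) = 12561. By convexity Σ_i C(r_i, 2) ≥ 39·C(z/39, 2) = z(z − 39)/(2·39), giving z² − 39z − 39·159·158 ≤ 0 and hence z ≤ (1/2)[39 + √(1521 + 4·979758)] = (1/2)[39 + √3920553] ≈ (1/2)(39 + 1980.0386) = 1009.5193.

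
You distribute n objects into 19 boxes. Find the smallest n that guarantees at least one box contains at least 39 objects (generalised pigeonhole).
n = (39 − 1)·19 + 1 = 723

By the generalised pigeonhole principle, to guarantee some box contains ≥ r objects we need more than (r − 1) · k objects total. Threshold: n = (r − 1) · k + 1. With r = 39 and k = 19: n = 38 · 19 + 1 = 722 + 1 = 723. For n = 722 = 38 · 19, we can put exactly 38 objects in every box, avoiding 39 in any single one — so 723 is tight.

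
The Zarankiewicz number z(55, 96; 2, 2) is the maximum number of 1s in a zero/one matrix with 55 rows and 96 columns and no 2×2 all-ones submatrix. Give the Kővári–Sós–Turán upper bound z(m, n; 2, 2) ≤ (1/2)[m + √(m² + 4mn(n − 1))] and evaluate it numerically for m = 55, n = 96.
z(55, 96; 2, 2) ≤ (1/2)[55 + √(55² + 4·55·96·95)] = (1/2)[55 + √2009425] = 736.2709

Kővári–Sós–Turán: let r_1, ..., r_55 be the row sums and z = Σ r_i the total number of 1s. Each pair of columns can share at most one row with both entries 1 (else a 2×2 all-ones block appears), so Σ_i C(r_i, 2) ≤ C(96, 2) = 4560. By convexity Σ_i C(r_i, 2) ≥ 55·C(z/55, 2) = z(z − 55)/(2·55), giving z² − 55z − 55·96·95 ≤ 0 and hence z ≤ (1/2)[55 + √(3025 + 4·501600)] = (1/2)[55 + √2009425] ≈ (1/2)(55 + 1417.5419) = 736.2709.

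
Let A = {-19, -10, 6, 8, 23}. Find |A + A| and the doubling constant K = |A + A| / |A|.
K = |A + A| / |A| = 15/5 = 3

Enumerate A + A = {a + b : a, b ∈ A}. With |A| = 5, there are |A|^2 = 25 ordered sum pairs; collecting distinct values, A + A = {-38, -29, -20, -13, -11, -4, -2, 4, 12, 13, 14, 16, 29, 31, 46}, so |A + A| = 15. Thus K = 15/5 = 3. For comparison, the minimum possible |A + A| over all 5-element sets is 2·5 − 1 = 9 (so min K = 9/5), attained only by arithmetic progressions.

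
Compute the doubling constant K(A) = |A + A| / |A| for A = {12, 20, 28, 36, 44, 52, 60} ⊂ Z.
K = |A + A| / |A| = 13/7

Enumerate A + A = {a + b : a, b ∈ A}. With |A| = 7, there are |A|^2 = 49 ordered sum pairs; collecting distinct values, A + A = {24, 32, 40, 48, 56, 64, 72, 80, 88, 96, 104, 112, 120}, so |A + A| = 13. Thus K = 13/7. Here |A + A| = 2|A| − 1 = 13, the minimum possible — so K = 13/7 is minimal, which holds iff A is an arithmetic progression.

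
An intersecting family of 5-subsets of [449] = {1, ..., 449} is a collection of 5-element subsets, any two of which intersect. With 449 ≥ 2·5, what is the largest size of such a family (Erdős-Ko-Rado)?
max |F| = C(448, 4) = 1656033680

Erdős-Ko-Rado (1961): when n ≥ 2k, max |F| = C(n−1, k−1). The bound is attained by the star {A : i ∈ A} for any fixed i ∈ [n]. Here C(449−1, 5−1) = C(448, 4) = 1656033680.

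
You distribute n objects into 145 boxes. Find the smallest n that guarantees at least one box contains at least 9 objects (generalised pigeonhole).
n = (9 − 1)·145 + 1 = 1161

By the generalised pigeonhole principle, to guarantee some box contains ≥ r objects we need more than (r − 1) · k objects total. Threshold: n = (r − 1) · k + 1. With r = 9 and k = 145: n = 8 · 145 + 1 = 1160 + 1 = 1161. For n = 1160 = 8 · 145, we can put exactly 8 objects in every box, avoiding 9 in any single one — so 1161 is tight.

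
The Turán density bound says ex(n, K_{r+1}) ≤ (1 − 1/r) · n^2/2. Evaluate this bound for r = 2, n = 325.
Turán density bound = (1/2) · 325^2/2 = 105625/4 ≈ 26406.25

Turán's theorem: ex(n, K_{r+1}) is achieved by the complete r-partite Turán graph T(n, r) with parts as balanced as possible, and is at most (1 − 1/r) · n^2/2. For r = 2, n = 325: the density bound is (1/2) · 105625/2 = 105625/4 ≈ 26406.25. The integer-valued extremum is e(T(325, 2)) = 26406, which is strictly less than the density bound 105625/4 since 2 ∤ 325 (the parts of T(325, 2) cannot all be equal).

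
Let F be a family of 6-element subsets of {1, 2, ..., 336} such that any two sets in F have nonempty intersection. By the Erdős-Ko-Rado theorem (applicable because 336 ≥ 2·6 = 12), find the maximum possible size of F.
max |F| = C(335, 5) = 34120889067

The Erdős-Ko-Rado theorem states: for n ≥ 2k, an intersecting family of k-subsets of an n-element set has size at most C(n − 1, k − 1), with equality for 'star' families {A ⊆ [n] : |A| = k, i ∈ A} (fix an element i). For n = 336, k = 6: C(335, 5) = 34120889067.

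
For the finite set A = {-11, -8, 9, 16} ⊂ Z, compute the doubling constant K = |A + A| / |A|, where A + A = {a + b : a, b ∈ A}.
K = |A + A| / |A| = 10/4 = 5/2

Enumerate A + A = {a + b : a, b ∈ A}. With |A| = 4, there are |A|^2 = 16 ordered sum pairs; collecting distinct values, A + A = {-22, -19, -16, -2, 1, 5, 8, 18, 25, 32}, so |A + A| = 10. Thus K = 10/4 = 5/2. For comparison, the minimum possible |A + A| over all 4-element sets is 2·4 − 1 = 7 (so min K = 7/4), attained only by arithmetic progressions.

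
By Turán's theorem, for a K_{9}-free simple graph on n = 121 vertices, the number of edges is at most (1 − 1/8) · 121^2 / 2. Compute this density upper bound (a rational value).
Turán density bound = (7/8) · 121^2/2 = 102487/16 ≈ 6405.4375

Turán's theorem: ex(n, K_{r+1}) is achieved by the complete r-partite Turán graph T(n, r) with parts as balanced as possible, and is at most (1 − 1/r) · n^2/2. For r = 8, n = 121: the density bound is (7/8) · 14641/2 = 102487/16 ≈ 6405.4375. The integer-valued extremum is e(T(121, 8)) = 6405, which is strictly less than the density bound 102487/16 since 8 ∤ 121 (the parts of T(121, 8) cannot all be equal).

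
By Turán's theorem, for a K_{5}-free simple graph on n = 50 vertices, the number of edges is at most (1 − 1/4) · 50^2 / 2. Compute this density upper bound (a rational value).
Turán density bound = (3/4) · 50^2/2 = 1875/2 ≈ 937.5

Turán's theorem: ex(n, K_{r+1}) is achieved by the complete r-partite Turán graph T(n, r) with parts as balanced as possible, and is at most (1 − 1/r) · n^2/2. For r = 4, n = 50: the density bound is (3/4) · 2500/2 = 1875/2 ≈ 937.5. The integer-valued extremum is e(T(50, 4)) = 937, which is strictly less than the density bound 1875/2 since 4 ∤ 50 (the parts of T(50, 4) cannot all be equal).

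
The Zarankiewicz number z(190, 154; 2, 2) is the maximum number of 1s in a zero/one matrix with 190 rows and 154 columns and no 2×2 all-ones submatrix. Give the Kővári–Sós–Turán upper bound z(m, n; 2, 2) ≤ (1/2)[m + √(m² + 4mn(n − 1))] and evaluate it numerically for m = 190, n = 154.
z(190, 154; 2, 2) ≤ (1/2)[190 + √(190² + 4·190·154·153)] = (1/2)[190 + √17943220] = 2212.9719

Kővári–Sós–Turán: let r_1, ..., r_190 be the row sums and z = Σ r_i the total number of 1s. Each pair of columns can share at most one row with both entries 1 (else a 2×2 all-ones block appears), so Σ_i C(r_i, 2) ≤ C(154, 2) = 11781. By convexity Σ_i C(r_i, 2) ≥ 190·C(z/190, 2) = z(z − 190)/(2·190), giving z² − 190z − 190·154·153 ≤ 0 and hence z ≤ (1/2)[190 + √(36100 + 4·4476780)] = (1/2)[190 + √17943220] ≈ (1/2)(190 + 4235.9438) = 2212.9719.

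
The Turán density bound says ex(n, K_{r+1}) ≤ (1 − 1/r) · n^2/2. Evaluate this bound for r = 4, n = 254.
Turán density bound = (3/4) · 254^2/2 = 48387/2 ≈ 24193.5

Turán's theorem: ex(n, K_{r+1}) is achieved by the complete r-partite Turán graph T(n, r) with parts as balanced as possible, and is at most (1 − 1/r) · n^2/2. For r = 4, n = 254: the density bound is (3/4) · 64516/2 = 48387/2 ≈ 24193.5. The integer-valued extremum is e(T(254, 4)) = 24193, which is strictly less than the density bound 48387/2 since 4 ∤ 254 (the parts of T(254, 4) cannot all be equal).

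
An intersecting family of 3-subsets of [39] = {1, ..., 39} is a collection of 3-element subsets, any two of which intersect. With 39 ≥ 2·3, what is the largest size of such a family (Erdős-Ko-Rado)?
max |F| = C(38, 2) = 703

The Erdős-Ko-Rado theorem states: for n ≥ 2k, an intersecting family of k-subsets of an n-element set has size at most C(n − 1, k − 1), with equality for 'star' families {A ⊆ [n] : |A| = k, i ∈ A} (fix an element i). For n = 39, k = 3: C(38, 2) = 703.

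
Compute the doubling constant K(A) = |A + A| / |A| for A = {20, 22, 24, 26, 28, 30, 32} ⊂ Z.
K = |A + A| / |A| = 13/7

Enumerate A + A = {a + b : a, b ∈ A}. With |A| = 7, there are |A|^2 = 49 ordered sum pairs; collecting distinct values, A + A = {40, 42, 44, 46, 48, 50, 52, 54, 56, 58, 60, 62, 64}, so |A + A| = 13. Thus K = 13/7. Here |A + A| = 2|A| − 1 = 13, the minimum possible — so K = 13/7 is minimal, which holds iff A is an arithmetic progression.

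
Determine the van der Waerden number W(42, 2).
W(42, 2) = 42 + 1 = 43

A 2-term AP is any pair of integers, so a monochromatic 2-AP exists iff some colour is used at least twice. With 42 colours, the colouring i ↦ i on {1, ..., 42} uses each colour once, avoiding any monochromatic pair, so W(42, 2) > 42. For {1, ..., 43}, pigeonhole forces two integers of the same colour, which form a monochromatic 2-AP. Hence W(42, 2) = 43.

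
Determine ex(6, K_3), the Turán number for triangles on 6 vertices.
ex(6, K_3) = ⌊6^2/4⌋ = 9

Mantel (1907): a triangle-free graph on n vertices has at most ⌊n^2/4⌋ edges, with equality for the complete bipartite graph K_{⌊n/2⌋, ⌈n/2⌉}. For n = 6: ⌊6^2/4⌋ = ⌊36/4⌋ = 9. The extremal graph is K_{3, 3}, which has 3·3 = 9 edges.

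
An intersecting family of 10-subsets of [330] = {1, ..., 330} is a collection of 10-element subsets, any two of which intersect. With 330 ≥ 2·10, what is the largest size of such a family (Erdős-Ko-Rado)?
max |F| = C(329, 9) = 111445839271195065

Erdős-Ko-Rado (1961): when n ≥ 2k, max |F| = C(n−1, k−1). The bound is attained by the star {A : i ∈ A} for any fixed i ∈ [n]. Here C(330−1, 10−1) = C(329, 9) = 111445839271195065.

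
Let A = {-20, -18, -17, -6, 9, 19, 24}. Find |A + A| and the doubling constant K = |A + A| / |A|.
K = |A + A| / |A| = 27/7

Enumerate A + A = {a + b : a, b ∈ A}. With |A| = 7, there are |A|^2 = 49 ordered sum pairs; collecting distinct values, A + A = {-40, -38, -37, -36, -35, -34, -26, -24, -23, -12, -11, -9, -8, -1, 1, 2, 3, 4, 6, 7, 13, 18, 28, 33, 38, 43, 48}, so |A + A| = 27. Thus K = 27/7. For comparison, the minimum possible |A + A| over all 7-element sets is 2·7 − 1 = 13 (so min K = 13/7), attained only by arithmetic progressions.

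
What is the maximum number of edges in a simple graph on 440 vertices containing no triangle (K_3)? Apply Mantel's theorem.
ex(440, K_3) = ⌊440^2/4⌋ = 48400

Mantel (1907): a triangle-free graph on n vertices has at most ⌊n^2/4⌋ edges, with equality for the complete bipartite graph K_{⌊n/2⌋, ⌈n/2⌉}. For n = 440: ⌊440^2/4⌋ = ⌊193600/4⌋ = 48400. The extremal graph is K_{220, 220}, which has 220·220 = 48400 edges.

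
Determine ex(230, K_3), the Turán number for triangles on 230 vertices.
ex(230, K_3) = ⌊230^2/4⌋ = 13225

Mantel (1907): a triangle-free graph on n vertices has at most ⌊n^2/4⌋ edges, with equality for the complete bipartite graph K_{⌊n/2⌋, ⌈n/2⌉}. For n = 230: ⌊230^2/4⌋ = ⌊52900/4⌋ = 13225. The extremal graph is K_{115, 115}, which has 115·115 = 13225 edges.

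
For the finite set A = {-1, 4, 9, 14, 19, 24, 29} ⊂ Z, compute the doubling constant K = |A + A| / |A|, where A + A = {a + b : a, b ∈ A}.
K = |A + A| / |A| = 13/7

Enumerate A + A = {a + b : a, b ∈ A}. With |A| = 7, there are |A|^2 = 49 ordered sum pairs; collecting distinct values, A + A = {-2, 3, 8, 13, 18, 23, 28, 33, 38, 43, 48, 53, 58}, so |A + A| = 13. Thus K = 13/7. Here |A + A| = 2|A| − 1 = 13, the minimum possible — so K = 13/7 is minimal, which holds iff A is an arithmetic progression.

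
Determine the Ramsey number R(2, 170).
R(2, 170) = 170

R(2, k) = k for all k ≥ 2: in a 2-colouring of K_k, either some edge is red (a red K_2) or all edges are blue (a blue K_k). And K_{169} coloured all-blue has no blue K_170, so R(2, 170) > 169. Hence R(2, 170) = 170.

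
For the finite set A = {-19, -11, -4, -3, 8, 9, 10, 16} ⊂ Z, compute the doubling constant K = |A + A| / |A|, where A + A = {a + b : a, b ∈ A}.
K = |A + A| / |A| = 30/8 = 15/4

Enumerate A + A = {a + b : a, b ∈ A}. With |A| = 8, there are |A|^2 = 64 ordered sum pairs; collecting distinct values, A + A = {-38, -30, -23, -22, -15, -14, -11, -10, -9, -8, -7, -6, -3, -2, -1, 4, 5, 6, 7, 12, 13, 16, 17, 18, 19, 20, 24, 25, 26, 32}, so |A + A| = 30. Thus K = 30/8 = 15/4. For comparison, the minimum possible |A + A| over all 8-element sets is 2·8 − 1 = 15 (so min K = 15/8), attained only by arithmetic progressions.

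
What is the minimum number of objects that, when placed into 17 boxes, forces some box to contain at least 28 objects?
n = (28 − 1)·17 + 1 = 460

By the generalised pigeonhole principle, to guarantee some box contains ≥ r objects we need more than (r − 1) · k objects total. Threshold: n = (r − 1) · k + 1. With r = 28 and k = 17: n = 27 · 17 + 1 = 459 + 1 = 460. For n = 459 = 27 · 17, we can put exactly 27 objects in every box, avoiding 28 in any single one — so 460 is tight.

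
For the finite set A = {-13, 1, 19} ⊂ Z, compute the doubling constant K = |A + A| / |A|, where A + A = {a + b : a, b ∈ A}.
K = |A + A| / |A| = 6/3 = 2

Enumerate A + A = {a + b : a, b ∈ A}. With |A| = 3, there are |A|^2 = 9 ordered sum pairs; collecting distinct values, A + A = {-26, -12, 2, 6, 20, 38}, so |A + A| = 6. Thus K = 6/3 = 2. For comparison, the minimum possible |A + A| over all 3-element sets is 2·3 − 1 = 5 (so min K = 5/3), attained only by arithmetic progressions.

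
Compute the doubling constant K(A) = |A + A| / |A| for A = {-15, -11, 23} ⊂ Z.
K = |A + A| / |A| = 6/3 = 2

Enumerate A + A = {a + b : a, b ∈ A}. With |A| = 3, there are |A|^2 = 9 ordered sum pairs; collecting distinct values, A + A = {-30, -26, -22, 8, 12, 46}, so |A + A| = 6. Thus K = 6/3 = 2. For comparison, the minimum possible |A + A| over all 3-element sets is 2·3 − 1 = 5 (so min K = 5/3), attained only by arithmetic progressions.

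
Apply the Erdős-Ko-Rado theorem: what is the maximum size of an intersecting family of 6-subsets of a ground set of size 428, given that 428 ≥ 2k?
max |F| = C(427, 5) = 115545059910

Erdős-Ko-Rado (1961): when n ≥ 2k, max |F| = C(n−1, k−1). The bound is attained by the star {A : i ∈ A} for any fixed i ∈ [n]. Here C(428−1, 6−1) = C(427, 5) = 115545059910.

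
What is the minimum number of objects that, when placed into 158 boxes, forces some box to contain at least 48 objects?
n = (48 − 1)·158 + 1 = 7427

By the generalised pigeonhole principle, to guarantee some box contains ≥ r objects we need more than (r − 1) · k objects total. Threshold: n = (r − 1) · k + 1. With r = 48 and k = 158: n = 47 · 158 + 1 = 7426 + 1 = 7427. For n = 7426 = 47 · 158, we can put exactly 47 objects in every box, avoiding 48 in any single one — so 7427 is tight.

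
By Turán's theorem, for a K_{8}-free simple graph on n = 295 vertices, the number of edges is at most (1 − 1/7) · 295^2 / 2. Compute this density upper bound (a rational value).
Turán density bound = (6/7) · 295^2/2 = 261075/7 ≈ 37296.4286

Turán's theorem: ex(n, K_{r+1}) is achieved by the complete r-partite Turán graph T(n, r) with parts as balanced as possible, and is at most (1 − 1/r) · n^2/2. For r = 7, n = 295: the density bound is (6/7) · 87025/2 = 261075/7 ≈ 37296.4286. The integer-valued extremum is e(T(295, 7)) = 37296, which is strictly less than the density bound 261075/7 since 7 ∤ 295 (the parts of T(295, 7) cannot all be equal).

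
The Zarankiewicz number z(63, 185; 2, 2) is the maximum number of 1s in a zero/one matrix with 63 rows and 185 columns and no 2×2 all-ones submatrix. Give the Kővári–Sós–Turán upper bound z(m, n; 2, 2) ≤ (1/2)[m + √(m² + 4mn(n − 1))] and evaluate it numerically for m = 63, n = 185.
z(63, 185; 2, 2) ≤ (1/2)[63 + √(63² + 4·63·185·184)] = (1/2)[63 + √8582049] = 1496.2567

Kővári–Sós–Turán: let r_1, ..., r_63 be the row sums and z = Σ r_i the total number of 1s. Each pair of columns can share at most one row with both entries 1 (else a 2×2 all-ones block appears), so Σ_i C(r_i, 2) ≤ C(185, 2) = 17020. By convexity Σ_i C(r_i, 2) ≥ 63·C(z/63, 2) = z(z − 63)/(2·63), giving z² − 63z − 63·185·184 ≤ 0 and hence z ≤ (1/2)[63 + √(3969 + 4·2144520)] = (1/2)[63 + √8582049] ≈ (1/2)(63 + 2929.5134) = 1496.2567.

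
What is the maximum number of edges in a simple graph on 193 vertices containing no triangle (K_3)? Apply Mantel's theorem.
ex(193, K_3) = ⌊193^2/4⌋ = 9312

Mantel (1907): a triangle-free graph on n vertices has at most ⌊n^2/4⌋ edges, with equality for the complete bipartite graph K_{⌊n/2⌋, ⌈n/2⌉}. For n = 193: ⌊193^2/4⌋ = ⌊37249/4⌋ = 9312. The extremal graph is K_{96, 97}, which has 96·97 = 9312 edges.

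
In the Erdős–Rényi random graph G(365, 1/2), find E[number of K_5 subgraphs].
E[# K_5] = C(365, 5) · (1/2)^C(5, 2) = 52521291823 / 2^10 ≈ 51290324.045898

For each 5-subset S of vertices (there are C(365, 5) = 52521291823 such S), let X_S = 1 if S induces a K_5 (all C(5, 2) = 10 edges present). Then P(X_S = 1) = (1/2)^10 = 1/1024. By linearity of expectation, E[# K_5] = C(365, 5) · (1/2)^10 = 52521291823 / 1024 ≈ 51290324.045898.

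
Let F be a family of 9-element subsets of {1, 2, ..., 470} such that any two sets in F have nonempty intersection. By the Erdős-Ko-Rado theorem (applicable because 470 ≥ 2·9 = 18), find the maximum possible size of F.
max |F| = C(469, 8) = 54675765177675642

Erdős-Ko-Rado (1961): when n ≥ 2k, max |F| = C(n−1, k−1). The bound is attained by the star {A : i ∈ A} for any fixed i ∈ [n]. Here C(470−1, 9−1) = C(469, 8) = 54675765177675642.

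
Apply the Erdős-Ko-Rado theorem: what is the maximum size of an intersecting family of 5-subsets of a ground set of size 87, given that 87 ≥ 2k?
max |F| = C(86, 4) = 2123555

Erdős-Ko-Rado (1961): when n ≥ 2k, max |F| = C(n−1, k−1). The bound is attained by the star {A : i ∈ A} for any fixed i ∈ [n]. Here C(87−1, 5−1) = C(86, 4) = 2123555.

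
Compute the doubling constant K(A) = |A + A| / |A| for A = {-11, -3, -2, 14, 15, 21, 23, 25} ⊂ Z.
K = |A + A| / |A| = 33/8

Enumerate A + A = {a + b : a, b ∈ A}. With |A| = 8, there are |A|^2 = 64 ordered sum pairs; collecting distinct values, A + A = {-22, -14, -13, -6, -5, -4, 3, 4, 10, 11, 12, 13, 14, 18, 19, 20, 21, 22, 23, 28, 29, 30, 35, 36, 37, 38, 39, 40, 42, 44, 46, 48, 50}, so |A + A| = 33. Thus K = 33/8. For comparison, the minimum possible |A + A| over all 8-element sets is 2·8 − 1 = 15 (so min K = 15/8), attained only by arithmetic progressions.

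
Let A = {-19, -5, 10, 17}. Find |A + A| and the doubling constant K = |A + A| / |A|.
K = |A + A| / |A| = 10/4 = 5/2

Enumerate A + A = {a + b : a, b ∈ A}. With |A| = 4, there are |A|^2 = 16 ordered sum pairs; collecting distinct values, A + A = {-38, -24, -10, -9, -2, 5, 12, 20, 27, 34}, so |A + A| = 10. Thus K = 10/4 = 5/2. For comparison, the minimum possible |A + A| over all 4-element sets is 2·4 − 1 = 7 (so min K = 7/4), attained only by arithmetic progressions.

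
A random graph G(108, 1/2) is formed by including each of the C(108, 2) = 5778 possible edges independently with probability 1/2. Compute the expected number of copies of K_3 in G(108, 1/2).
E[# K_3] = C(108, 3) · (1/2)^C(3, 2) = 204156 / 2^3 = 51039/2 = 25519.5

For each 3-subset S of vertices (there are C(108, 3) = 204156 such S), let X_S = 1 if S induces a K_3 (all C(3, 2) = 3 edges present). Then P(X_S = 1) = (1/2)^3 = 1/8. By linearity of expectation, E[# K_3] = C(108, 3) · (1/2)^3 = 204156 / 8 = 51039/2 = 25519.5.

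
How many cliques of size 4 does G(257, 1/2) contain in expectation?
E[# K_4] = C(257, 4) · (1/2)^C(4, 2) = 177556160 / 2^6 = 2774315

For each 4-subset S of vertices (there are C(257, 4) = 177556160 such S), let X_S = 1 if S induces a K_4 (all C(4, 2) = 6 edges present). Then P(X_S = 1) = (1/2)^6 = 1/64. By linearity of expectation, E[# K_4] = C(257, 4) · (1/2)^6 = 177556160 / 64 = 2774315.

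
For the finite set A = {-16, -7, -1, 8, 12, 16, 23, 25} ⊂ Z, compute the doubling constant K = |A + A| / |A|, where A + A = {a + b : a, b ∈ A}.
K = |A + A| / |A| = 30/8 = 15/4

Enumerate A + A = {a + b : a, b ∈ A}. With |A| = 8, there are |A|^2 = 64 ordered sum pairs; collecting distinct values, A + A = {-32, -23, -17, -14, -8, -4, -2, 0, 1, 5, 7, 9, 11, 15, 16, 18, 20, 22, 24, 28, 31, 32, 33, 35, 37, 39, 41, 46, 48, 50}, so |A + A| = 30. Thus K = 30/8 = 15/4. For comparison, the minimum possible |A + A| over all 8-element sets is 2·8 − 1 = 15 (so min K = 15/8), attained only by arithmetic progressions.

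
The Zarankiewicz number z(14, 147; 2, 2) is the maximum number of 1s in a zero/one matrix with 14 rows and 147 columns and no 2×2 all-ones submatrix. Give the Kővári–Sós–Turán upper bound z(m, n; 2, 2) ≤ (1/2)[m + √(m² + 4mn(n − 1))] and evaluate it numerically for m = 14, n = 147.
z(14, 147; 2, 2) ≤ (1/2)[14 + √(14² + 4·14·147·146)] = (1/2)[14 + √1202068] = 555.1943

Kővári–Sós–Turán: let r_1, ..., r_14 be the row sums and z = Σ r_i the total number of 1s. Each pair of columns can share at most one row with both entries 1 (else a 2×2 all-ones block appears), so Σ_i C(r_i, 2) ≤ C(147, 2) = 10731. By convexity Σ_i C(r_i, 2) ≥ 14·C(z/14, 2) = z(z − 14)/(2·14), giving z² − 14z − 14·147·146 ≤ 0 and hence z ≤ (1/2)[14 + √(196 + 4·300468)] = (1/2)[14 + √1202068] ≈ (1/2)(14 + 1096.3886) = 555.1943.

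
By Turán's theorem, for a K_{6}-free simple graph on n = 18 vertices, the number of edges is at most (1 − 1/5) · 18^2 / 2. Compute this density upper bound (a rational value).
Turán density bound = (4/5) · 18^2/2 = 648/5 ≈ 129.6

Turán's theorem: ex(n, K_{r+1}) is achieved by the complete r-partite Turán graph T(n, r) with parts as balanced as possible, and is at most (1 − 1/r) · n^2/2. For r = 5, n = 18: the density bound is (4/5) · 324/2 = 648/5 ≈ 129.6. The integer-valued extremum is e(T(18, 5)) = 129, which is strictly less than the density bound 648/5 since 5 ∤ 18 (the parts of T(18, 5) cannot all be equal).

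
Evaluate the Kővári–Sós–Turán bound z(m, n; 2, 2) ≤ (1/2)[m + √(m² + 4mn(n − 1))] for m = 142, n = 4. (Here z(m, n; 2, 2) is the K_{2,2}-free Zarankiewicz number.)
z(142, 4; 2, 2) ≤ (1/2)[142 + √(142² + 4·142·4·3)] = (1/2)[142 + √26980] = 153.1279

Kővári–Sós–Turán: let r_1, ..., r_142 be the row sums and z = Σ r_i the total number of 1s. Each pair of columns can share at most one row with both entries 1 (else a 2×2 all-ones block appears), so Σ_i C(r_i, 2) ≤ C(4, 2) = 6. By convexity Σ_i C(r_i, 2) ≥ 142·C(z/142, 2) = z(z − 142)/(2·142), giving z² − 142z − 142·4·3 ≤ 0 and hence z ≤ (1/2)[142 + √(20164 + 4·1704)] = (1/2)[142 + √26980] ≈ (1/2)(142 + 164.2559) = 153.1279.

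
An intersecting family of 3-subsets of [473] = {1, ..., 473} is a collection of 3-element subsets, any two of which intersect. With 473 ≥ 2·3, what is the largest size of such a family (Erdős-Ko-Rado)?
max |F| = C(472, 2) = 111156

The Erdős-Ko-Rado theorem states: for n ≥ 2k, an intersecting family of k-subsets of an n-element set has size at most C(n − 1, k − 1), with equality for 'star' families {A ⊆ [n] : |A| = k, i ∈ A} (fix an element i). For n = 473, k = 3: C(472, 2) = 111156.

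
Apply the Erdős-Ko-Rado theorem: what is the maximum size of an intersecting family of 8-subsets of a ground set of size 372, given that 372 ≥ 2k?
max |F| = C(371, 7) = 181325672218380

Erdős-Ko-Rado (1961): when n ≥ 2k, max |F| = C(n−1, k−1). The bound is attained by the star {A : i ∈ A} for any fixed i ∈ [n]. Here C(372−1, 8−1) = C(371, 7) = 181325672218380.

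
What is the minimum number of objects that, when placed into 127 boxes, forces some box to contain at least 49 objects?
n = (49 − 1)·127 + 1 = 6097

By the generalised pigeonhole principle, to guarantee some box contains ≥ r objects we need more than (r − 1) · k objects total. Threshold: n = (r − 1) · k + 1. With r = 49 and k = 127: n = 48 · 127 + 1 = 6096 + 1 = 6097. For n = 6096 = 48 · 127, we can put exactly 48 objects in every box, avoiding 49 in any single one — so 6097 is tight.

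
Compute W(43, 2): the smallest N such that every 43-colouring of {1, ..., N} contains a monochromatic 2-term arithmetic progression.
W(43, 2) = 43 + 1 = 44

A 2-term AP is any pair of integers, so a monochromatic 2-AP exists iff some colour is used at least twice. With 43 colours, the colouring i ↦ i on {1, ..., 43} uses each colour once, avoiding any monochromatic pair, so W(43, 2) > 43. For {1, ..., 44}, pigeonhole forces two integers of the same colour, which form a monochromatic 2-AP. Hence W(43, 2) = 44.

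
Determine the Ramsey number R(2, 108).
R(2, 108) = 108

R(2, k) = k for all k ≥ 2: in a 2-colouring of K_k, either some edge is red (a red K_2) or all edges are blue (a blue K_k). And K_{107} coloured all-blue has no blue K_108, so R(2, 108) > 107. Hence R(2, 108) = 108.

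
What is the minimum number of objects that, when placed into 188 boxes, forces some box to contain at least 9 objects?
n = (9 − 1)·188 + 1 = 1505

By the generalised pigeonhole principle, to guarantee some box contains ≥ r objects we need more than (r − 1) · k objects total. Threshold: n = (r − 1) · k + 1. With r = 9 and k = 188: n = 8 · 188 + 1 = 1504 + 1 = 1505. For n = 1504 = 8 · 188, we can put exactly 8 objects in every box, avoiding 9 in any single one — so 1505 is tight.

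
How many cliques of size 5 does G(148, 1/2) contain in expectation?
E[# K_5] = C(148, 5) · (1/2)^C(5, 2) = 552689424 / 2^10 = 34543089/64 = 539735.765625

For each 5-subset S of vertices (there are C(148, 5) = 552689424 such S), let X_S = 1 if S induces a K_5 (all C(5, 2) = 10 edges present). Then P(X_S = 1) = (1/2)^10 = 1/1024. By linearity of expectation, E[# K_5] = C(148, 5) · (1/2)^10 = 552689424 / 1024 = 34543089/64 = 539735.765625.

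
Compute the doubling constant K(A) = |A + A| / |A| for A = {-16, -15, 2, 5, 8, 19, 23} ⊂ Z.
K = |A + A| / |A| = 25/7

Enumerate A + A = {a + b : a, b ∈ A}. With |A| = 7, there are |A|^2 = 49 ordered sum pairs; collecting distinct values, A + A = {-32, -31, -30, -14, -13, -11, -10, -8, -7, 3, 4, 7, 8, 10, 13, 16, 21, 24, 25, 27, 28, 31, 38, 42, 46}, so |A + A| = 25. Thus K = 25/7. For comparison, the minimum possible |A + A| over all 7-element sets is 2·7 − 1 = 13 (so min K = 13/7), attained only by arithmetic progressions.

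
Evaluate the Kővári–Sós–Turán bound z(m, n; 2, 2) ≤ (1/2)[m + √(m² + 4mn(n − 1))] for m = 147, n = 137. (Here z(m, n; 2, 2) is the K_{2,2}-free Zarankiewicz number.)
z(147, 137; 2, 2) ≤ (1/2)[147 + √(147² + 4·147·137·136)] = (1/2)[147 + √10977225] = 1730.0948

Kővári–Sós–Turán: let r_1, ..., r_147 be the row sums and z = Σ r_i the total number of 1s. Each pair of columns can share at most one row with both entries 1 (else a 2×2 all-ones block appears), so Σ_i C(r_i, 2) ≤ C(137, 2) = 9316. By convexity Σ_i C(r_i, 2) ≥ 147·C(z/147, 2) = z(z − 147)/(2·147), giving z² − 147z − 147·137·136 ≤ 0 and hence z ≤ (1/2)[147 + √(21609 + 4·2738904)] = (1/2)[147 + √10977225] ≈ (1/2)(147 + 3313.1896) = 1730.0948.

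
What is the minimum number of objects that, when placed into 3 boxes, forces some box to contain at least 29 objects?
n = (29 − 1)·3 + 1 = 85

By the generalised pigeonhole principle, to guarantee some box contains ≥ r objects we need more than (r − 1) · k objects total. Threshold: n = (r − 1) · k + 1. With r = 29 and k = 3: n = 28 · 3 + 1 = 84 + 1 = 85. For n = 84 = 28 · 3, we can put exactly 28 objects in every box, avoiding 29 in any single one — so 85 is tight.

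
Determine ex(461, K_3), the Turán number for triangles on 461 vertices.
ex(461, K_3) = ⌊461^2/4⌋ = 53130

Mantel (1907): a triangle-free graph on n vertices has at most ⌊n^2/4⌋ edges, with equality for the complete bipartite graph K_{⌊n/2⌋, ⌈n/2⌉}. For n = 461: ⌊461^2/4⌋ = ⌊212521/4⌋ = 53130. The extremal graph is K_{230, 231}, which has 230·231 = 53130 edges.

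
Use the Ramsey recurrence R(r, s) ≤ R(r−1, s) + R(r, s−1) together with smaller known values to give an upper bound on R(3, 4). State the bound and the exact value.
R(3, 4) ≤ R(2, 4) + R(3, 3) = 4 + 6 = 10; exact value R(3, 4) = 9.

The Erdős–Szekeres recurrence R(r, s) ≤ R(r−1, s) + R(r, s−1) applied to (r, s) = (3, 4) gives
  R(3, 4) ≤ R(2, 4) + R(3, 3) = 4 + 6 = 10.
(Recall R(2, k) = k and R is symmetric.) The recurrence is not tight here (it gives 10, but the exact value is R(3, 4) = 9); the tight upper bound requires a sharper argument than the simple recurrence, combined with a lower-bound construction on K_{8}.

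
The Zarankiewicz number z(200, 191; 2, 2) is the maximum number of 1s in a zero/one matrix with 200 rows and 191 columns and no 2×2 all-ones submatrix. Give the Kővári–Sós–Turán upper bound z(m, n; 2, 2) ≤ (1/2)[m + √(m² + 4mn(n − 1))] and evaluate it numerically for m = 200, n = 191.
z(200, 191; 2, 2) ≤ (1/2)[200 + √(200² + 4·200·191·190)] = (1/2)[200 + √29072000] = 2795.9228

Kővári–Sós–Turán: let r_1, ..., r_200 be the row sums and z = Σ r_i the total number of 1s. Each pair of columns can share at most one row with both entries 1 (else a 2×2 all-ones block appears), so Σ_i C(r_i, 2) ≤ C(191, 2) = 18145. By convexity Σ_i C(r_i, 2) ≥ 200·C(z/200, 2) = z(z − 200)/(2·200), giving z² − 200z − 200·191·190 ≤ 0 and hence z ≤ (1/2)[200 + √(40000 + 4·7258000)] = (1/2)[200 + √29072000] ≈ (1/2)(200 + 5391.8457) = 2795.9228.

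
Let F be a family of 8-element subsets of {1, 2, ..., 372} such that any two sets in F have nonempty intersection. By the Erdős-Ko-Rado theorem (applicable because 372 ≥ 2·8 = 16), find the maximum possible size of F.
max |F| = C(371, 7) = 181325672218380

Erdős-Ko-Rado (1961): when n ≥ 2k, max |F| = C(n−1, k−1). The bound is attained by the star {A : i ∈ A} for any fixed i ∈ [n]. Here C(372−1, 8−1) = C(371, 7) = 181325672218380.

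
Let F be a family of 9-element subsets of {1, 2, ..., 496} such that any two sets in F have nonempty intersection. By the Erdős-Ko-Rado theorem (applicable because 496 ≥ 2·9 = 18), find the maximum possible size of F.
max |F| = C(495, 8) = 84455881607592495

Erdős-Ko-Rado (1961): when n ≥ 2k, max |F| = C(n−1, k−1). The bound is attained by the star {A : i ∈ A} for any fixed i ∈ [n]. Here C(496−1, 9−1) = C(495, 8) = 84455881607592495.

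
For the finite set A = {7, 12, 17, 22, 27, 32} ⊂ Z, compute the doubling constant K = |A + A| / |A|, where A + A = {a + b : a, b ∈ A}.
K = |A + A| / |A| = 11/6

Enumerate A + A = {a + b : a, b ∈ A}. With |A| = 6, there are |A|^2 = 36 ordered sum pairs; collecting distinct values, A + A = {14, 19, 24, 29, 34, 39, 44, 49, 54, 59, 64}, so |A + A| = 11. Thus K = 11/6. Here |A + A| = 2|A| − 1 = 11, the minimum possible — so K = 11/6 is minimal, which holds iff A is an arithmetic progression.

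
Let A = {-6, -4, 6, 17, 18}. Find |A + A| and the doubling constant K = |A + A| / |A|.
K = |A + A| / |A| = 14/5

Enumerate A + A = {a + b : a, b ∈ A}. With |A| = 5, there are |A|^2 = 25 ordered sum pairs; collecting distinct values, A + A = {-12, -10, -8, 0, 2, 11, 12, 13, 14, 23, 24, 34, 35, 36}, so |A + A| = 14. Thus K = 14/5. For comparison, the minimum possible |A + A| over all 5-element sets is 2·5 − 1 = 9 (so min K = 9/5), attained only by arithmetic progressions.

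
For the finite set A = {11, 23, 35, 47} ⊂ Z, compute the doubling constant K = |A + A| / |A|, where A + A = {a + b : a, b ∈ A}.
K = |A + A| / |A| = 7/4

Enumerate A + A = {a + b : a, b ∈ A}. With |A| = 4, there are |A|^2 = 16 ordered sum pairs; collecting distinct values, A + A = {22, 34, 46, 58, 70, 82, 94}, so |A + A| = 7. Thus K = 7/4. Here |A + A| = 2|A| − 1 = 7, the minimum possible — so K = 7/4 is minimal, which holds iff A is an arithmetic progression.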